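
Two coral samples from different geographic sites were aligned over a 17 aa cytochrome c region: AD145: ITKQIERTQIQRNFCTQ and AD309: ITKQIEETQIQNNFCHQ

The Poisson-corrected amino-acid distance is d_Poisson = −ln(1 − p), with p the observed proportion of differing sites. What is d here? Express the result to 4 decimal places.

0.1942

The sequences differ at positions 7 (R/E), 12 (R/N), 16 (T/H).
p = 3/17 = 0.176471.
d = −ln(1 − 0.176471) = −ln(0.823529) = 0.1942.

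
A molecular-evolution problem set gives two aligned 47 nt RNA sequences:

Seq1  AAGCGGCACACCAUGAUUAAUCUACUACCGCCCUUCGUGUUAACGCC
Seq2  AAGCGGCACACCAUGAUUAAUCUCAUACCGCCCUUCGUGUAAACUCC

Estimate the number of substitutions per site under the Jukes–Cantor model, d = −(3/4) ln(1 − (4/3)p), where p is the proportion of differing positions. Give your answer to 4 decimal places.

The sequences differ at positions 24 (A/C), 25 (C/A), 41 (U/A), 45 (G/U).
p = 4/47 = 0.085106.
d = −0.75 · ln(1 − (4/3)·0.085106) = −0.75 · ln(0.886525) = −0.75 · (-0.120446) = 0.0903.

0.0903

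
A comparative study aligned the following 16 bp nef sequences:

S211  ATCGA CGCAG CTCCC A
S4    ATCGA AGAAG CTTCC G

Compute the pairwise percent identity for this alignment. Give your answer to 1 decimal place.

Differing sites — 6:C/A; 8:C/A; 13:C/T; 16:A/G.
12 of the 16 sites match, so the percent identity is 12/16 × 100 = 75.0%.

75.0%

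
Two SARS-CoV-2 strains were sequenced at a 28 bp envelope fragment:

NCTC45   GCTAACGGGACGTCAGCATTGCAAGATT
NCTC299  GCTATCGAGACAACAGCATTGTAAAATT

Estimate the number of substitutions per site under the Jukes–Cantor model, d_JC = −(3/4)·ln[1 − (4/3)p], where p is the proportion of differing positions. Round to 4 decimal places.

0.2524

The sequences differ at positions 5 (A/T), 8 (G/A), 12 (G/A), 13 (T/A), 22 (C/T), 25 (G/A).
p = 6/28 = 0.214286.
d = −0.75 · ln(1 − (4/3)·0.214286) = −0.75 · ln(0.714285) = −0.75 · (-0.336473) = 0.2524.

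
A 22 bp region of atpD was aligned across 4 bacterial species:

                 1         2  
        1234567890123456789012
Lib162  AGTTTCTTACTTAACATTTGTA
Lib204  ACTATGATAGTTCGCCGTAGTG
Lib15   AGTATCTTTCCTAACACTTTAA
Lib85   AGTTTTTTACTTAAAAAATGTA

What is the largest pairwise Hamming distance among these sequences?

Pairwise Hamming distances:
  Lib162 vs Lib204: 11
  Lib162 vs Lib15: 6
  Lib162 vs Lib85: 4
  Lib204 vs Lib15: 14
  Lib204 vs Lib85: 13
  Lib15 vs Lib85: 9
The largest is 14, between Lib204 and Lib15.

14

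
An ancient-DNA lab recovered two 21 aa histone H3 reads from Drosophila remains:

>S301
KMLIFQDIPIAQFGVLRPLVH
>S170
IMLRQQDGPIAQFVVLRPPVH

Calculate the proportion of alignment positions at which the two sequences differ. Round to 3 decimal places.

The sequences differ at positions 1 (K/I), 4 (I/R), 5 (F/Q), 8 (I/G), 14 (G/V), 19 (L/P).
There are 6 differences over 21 sites, so p = 6/21 = 0.286.

0.286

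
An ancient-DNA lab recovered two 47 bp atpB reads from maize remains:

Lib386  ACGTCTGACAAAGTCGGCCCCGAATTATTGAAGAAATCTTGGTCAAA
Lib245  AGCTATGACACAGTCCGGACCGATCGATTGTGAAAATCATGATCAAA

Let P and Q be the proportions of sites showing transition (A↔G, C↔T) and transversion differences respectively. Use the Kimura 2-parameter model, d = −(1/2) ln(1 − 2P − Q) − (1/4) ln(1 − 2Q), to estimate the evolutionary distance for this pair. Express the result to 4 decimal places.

0.4168

Mismatches occur at site 2 (C→G, transversion), site 3 (G→C, transversion), site 5 (C→A, transversion), site 11 (A→C, transversion), site 16 (G→C, transversion), site 18 (C→G, transversion), site 19 (C→A, transversion), site 24 (A→T, transversion), site 25 (T→C, transition), site 26 (T→G, transversion), site 31 (A→T, transversion), site 32 (A→G, transition), site 33 (G→A, transition), site 39 (T→A, transversion), site 42 (G→A, transition).
Of the 15 differences, 4 transitions and 11 transversions over 47 sites: P = 4/47 = 0.085106, Q = 11/47 = 0.234043.
d = −0.5·ln(0.595745) − 0.25·ln(0.531914) = −0.5·(-0.517943) − 0.25·(-0.631273) = 0.4168.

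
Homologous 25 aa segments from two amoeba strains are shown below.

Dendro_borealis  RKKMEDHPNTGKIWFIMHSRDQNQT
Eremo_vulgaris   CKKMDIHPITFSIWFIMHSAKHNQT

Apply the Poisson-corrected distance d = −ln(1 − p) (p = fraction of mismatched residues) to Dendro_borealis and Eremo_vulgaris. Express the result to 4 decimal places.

0.4463

The sequences differ at positions 1 (R/C), 5 (E/D), 6 (D/I), 9 (N/I), 11 (G/F), 12 (K/S), 20 (R/A), 21 (D/K), 22 (Q/H).
p = 9/25 = 0.360000.
d = −ln(1 − 0.360000) = −ln(0.640000) = 0.4463.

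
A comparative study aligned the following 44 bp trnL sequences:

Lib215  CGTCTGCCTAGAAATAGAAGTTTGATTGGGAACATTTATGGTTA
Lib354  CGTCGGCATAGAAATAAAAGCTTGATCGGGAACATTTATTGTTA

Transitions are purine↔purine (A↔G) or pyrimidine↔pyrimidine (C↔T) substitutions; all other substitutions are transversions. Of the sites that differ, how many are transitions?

3

Mismatches occur at site 5 (T→G, transversion), site 8 (C→A, transversion), site 17 (G→A, transition), site 21 (T→C, transition), site 27 (T→C, transition), site 40 (G→T, transversion).
Of the 6 differences, 3 transitions and 3 transversions, so the answer is 3.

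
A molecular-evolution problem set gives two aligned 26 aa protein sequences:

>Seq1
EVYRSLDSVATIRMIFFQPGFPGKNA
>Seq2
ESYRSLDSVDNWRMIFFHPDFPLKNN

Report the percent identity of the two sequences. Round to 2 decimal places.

Differing sites — 2:V/S; 10:A/D; 11:T/N; 12:I/W; 18:Q/H; 20:G/D; 23:G/L; 26:A/N.
18 of the 26 sites match, so the percent identity is 18/26 × 100 = 69.23%.

69.23%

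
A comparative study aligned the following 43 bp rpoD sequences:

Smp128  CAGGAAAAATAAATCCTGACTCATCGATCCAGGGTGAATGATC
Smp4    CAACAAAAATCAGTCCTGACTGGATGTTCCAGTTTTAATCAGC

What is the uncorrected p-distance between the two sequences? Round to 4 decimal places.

Differing sites — 3:G/A; 4:G/C; 11:A/C; 13:A/G; 22:C/G; 23:A/G; 24:T/A; 25:C/T; 27:A/T; 33:G/T; 34:G/T; 36:G/T; 40:G/C; 42:T/G.
There are 14 differences over 43 sites, so p = 14/43 = 0.3256.

0.3256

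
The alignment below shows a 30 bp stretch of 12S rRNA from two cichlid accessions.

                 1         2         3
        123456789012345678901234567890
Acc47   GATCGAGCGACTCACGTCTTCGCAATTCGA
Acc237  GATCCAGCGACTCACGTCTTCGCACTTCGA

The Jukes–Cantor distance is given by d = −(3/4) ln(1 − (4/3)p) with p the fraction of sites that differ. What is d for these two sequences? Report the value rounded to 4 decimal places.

The sequences differ at positions 5 (G/C), 25 (A/C).
p = 2/30 = 0.066667.
d = −0.75 · ln(1 − (4/3)·0.066667) = −0.75 · ln(0.911111) = −0.75 · (-0.093091) = 0.0698.

0.0698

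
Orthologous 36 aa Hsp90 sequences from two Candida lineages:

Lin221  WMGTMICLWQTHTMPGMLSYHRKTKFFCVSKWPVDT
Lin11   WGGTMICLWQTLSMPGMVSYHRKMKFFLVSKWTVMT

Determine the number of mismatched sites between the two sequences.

8

Mismatches occur at site 2 (M/G), site 12 (H/L), site 13 (T/S), site 18 (L/V), site 24 (T/M), site 28 (C/L), site 33 (P/T), site 35 (D/M).
That gives 8 mismatches out of 36 aligned sites, so the Hamming distance is 8.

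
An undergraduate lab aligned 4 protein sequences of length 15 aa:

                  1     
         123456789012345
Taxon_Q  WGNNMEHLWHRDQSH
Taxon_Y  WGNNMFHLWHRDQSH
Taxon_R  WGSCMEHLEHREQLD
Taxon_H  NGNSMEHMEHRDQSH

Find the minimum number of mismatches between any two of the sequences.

Pairwise Hamming distances:
  Taxon_Q vs Taxon_Y: 1
  Taxon_Q vs Taxon_R: 6
  Taxon_Q vs Taxon_H: 4
  Taxon_Y vs Taxon_R: 7
  Taxon_Y vs Taxon_H: 5
  Taxon_R vs Taxon_H: 7
The smallest is 1, between Taxon_Q and Taxon_Y.

1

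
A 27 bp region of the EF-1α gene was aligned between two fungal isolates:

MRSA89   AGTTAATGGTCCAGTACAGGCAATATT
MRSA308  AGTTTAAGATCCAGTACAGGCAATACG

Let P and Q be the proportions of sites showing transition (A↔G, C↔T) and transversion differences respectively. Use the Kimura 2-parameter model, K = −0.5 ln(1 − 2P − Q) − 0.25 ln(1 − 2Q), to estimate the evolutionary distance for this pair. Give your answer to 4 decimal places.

Mismatches occur at site 5 (A→T, transversion), site 7 (T→A, transversion), site 9 (G→A, transition), site 26 (T→C, transition), site 27 (T→G, transversion).
Of the 5 differences, 2 transitions and 3 transversions over 27 sites: P = 2/27 = 0.074074, Q = 3/27 = 0.111111.
d = −0.5·ln(0.740741) − 0.25·ln(0.777778) = −0.5·(-0.300104) − 0.25·(-0.251314) = 0.2129.

0.2129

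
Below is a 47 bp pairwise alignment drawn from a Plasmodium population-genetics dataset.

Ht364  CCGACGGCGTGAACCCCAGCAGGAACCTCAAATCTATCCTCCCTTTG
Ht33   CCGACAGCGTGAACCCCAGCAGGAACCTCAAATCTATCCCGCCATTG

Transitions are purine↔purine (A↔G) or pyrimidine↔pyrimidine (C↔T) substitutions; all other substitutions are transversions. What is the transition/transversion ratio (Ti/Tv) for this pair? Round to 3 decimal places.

1.000

Mismatches occur at site 6 (G/A, transition), site 40 (T/C, transition), site 41 (C/G, transversion), site 44 (T/A, transversion).
Of the 4 differences, 2 transitions and 2 transversions, so Ti/Tv = 2/2 = 1.000.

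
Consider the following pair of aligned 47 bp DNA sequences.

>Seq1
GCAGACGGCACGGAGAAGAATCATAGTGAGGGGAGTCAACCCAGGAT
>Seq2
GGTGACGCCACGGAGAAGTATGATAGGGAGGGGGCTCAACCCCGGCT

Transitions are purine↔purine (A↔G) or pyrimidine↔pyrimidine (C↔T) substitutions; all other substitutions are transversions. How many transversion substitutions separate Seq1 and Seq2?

The sequences differ at positions 2 (C/G, transversion), 3 (A/T, transversion), 8 (G/C, transversion), 19 (A/T, transversion), 22 (C/G, transversion), 27 (T/G, transversion), 34 (A/G, transition), 35 (G/C, transversion), 43 (A/C, transversion), 46 (A/C, transversion).
Of the 10 differences, 1 transition and 9 transversions, so the answer is 9.

9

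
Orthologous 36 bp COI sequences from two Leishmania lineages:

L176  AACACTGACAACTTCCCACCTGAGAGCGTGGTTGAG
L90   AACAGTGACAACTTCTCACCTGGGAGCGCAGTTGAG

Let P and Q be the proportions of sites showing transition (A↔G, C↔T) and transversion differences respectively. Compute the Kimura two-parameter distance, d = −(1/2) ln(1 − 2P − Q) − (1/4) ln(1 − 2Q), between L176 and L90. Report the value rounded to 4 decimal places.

0.1581

Differing sites — 5:C/G (Tv); 16:C/T (Ti); 23:A/G (Ti); 29:T/C (Ti); 30:G/A (Ti).
Of the 5 differences, 4 transitions and 1 transversion over 36 sites: P = 4/36 = 0.111111, Q = 1/36 = 0.027778.
d = −0.5·ln(0.750000) − 0.25·ln(0.944444) = −0.5·(-0.287682) − 0.25·(-0.057159) = 0.1581.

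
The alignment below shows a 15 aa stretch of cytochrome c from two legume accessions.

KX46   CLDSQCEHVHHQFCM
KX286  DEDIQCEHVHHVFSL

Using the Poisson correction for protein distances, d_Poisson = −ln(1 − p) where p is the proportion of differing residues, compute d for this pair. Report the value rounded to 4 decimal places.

Differing sites — 1:C/D; 2:L/E; 4:S/I; 12:Q/V; 14:C/S; 15:M/L.
p = 6/15 = 0.400000.
d = −ln(1 − 0.400000) = −ln(0.600000) = 0.5108.

0.5108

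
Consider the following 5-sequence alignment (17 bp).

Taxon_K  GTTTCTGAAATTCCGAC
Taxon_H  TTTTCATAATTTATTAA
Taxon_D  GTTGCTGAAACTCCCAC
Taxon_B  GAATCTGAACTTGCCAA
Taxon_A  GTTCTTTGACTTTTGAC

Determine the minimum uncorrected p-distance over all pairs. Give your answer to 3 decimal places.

0.176

Pairwise Hamming distances:
  Taxon_K vs Taxon_H: 8
  Taxon_K vs Taxon_D: 3
  Taxon_K vs Taxon_B: 6
  Taxon_K vs Taxon_A: 7
  Taxon_H vs Taxon_D: 10
  Taxon_H vs Taxon_B: 9
  Taxon_H vs Taxon_A: 9
  Taxon_D vs Taxon_B: 7
  Taxon_D vs Taxon_A: 9
  Taxon_B vs Taxon_A: 10
The smallest is 3 mismatches, between Taxon_K and Taxon_D; p = 3/17 = 0.176.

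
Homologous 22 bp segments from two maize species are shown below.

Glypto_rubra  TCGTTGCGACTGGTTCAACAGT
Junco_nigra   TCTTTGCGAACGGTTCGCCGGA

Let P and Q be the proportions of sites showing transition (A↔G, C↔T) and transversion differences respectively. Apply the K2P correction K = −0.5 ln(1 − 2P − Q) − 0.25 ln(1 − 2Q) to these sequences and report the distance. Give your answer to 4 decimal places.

0.4161

Mismatches occur at site 3 (G/T, transversion), site 10 (C/A, transversion), site 11 (T/C, transition), site 17 (A/G, transition), site 18 (A/C, transversion), site 20 (A/G, transition), site 22 (T/A, transversion).
Of the 7 differences, 3 transitions and 4 transversions over 22 sites: P = 3/22 = 0.136364, Q = 4/22 = 0.181818.
d = −0.5·ln(0.545454) − 0.25·ln(0.636364) = −0.5·(-0.606137) − 0.25·(-0.451985) = 0.4161.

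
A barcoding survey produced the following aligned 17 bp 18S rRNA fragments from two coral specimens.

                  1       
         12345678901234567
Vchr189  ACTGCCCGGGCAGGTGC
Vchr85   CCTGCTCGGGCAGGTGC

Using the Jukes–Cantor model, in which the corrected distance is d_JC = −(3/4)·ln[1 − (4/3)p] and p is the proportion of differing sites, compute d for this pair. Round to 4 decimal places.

0.1280

Differing sites — 1:A/C; 6:C/T.
p = 2/17 = 0.117647.
d = −0.75 · ln(1 − (4/3)·0.117647) = −0.75 · ln(0.843137) = −0.75 · (-0.170626) = 0.1280.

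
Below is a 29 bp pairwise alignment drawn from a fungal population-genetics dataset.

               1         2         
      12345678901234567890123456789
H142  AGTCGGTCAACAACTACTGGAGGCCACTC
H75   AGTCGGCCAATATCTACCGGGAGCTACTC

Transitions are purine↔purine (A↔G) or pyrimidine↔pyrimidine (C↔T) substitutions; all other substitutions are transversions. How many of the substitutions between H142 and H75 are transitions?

6

Differing sites — 7:T/C (Ti); 11:C/T (Ti); 13:A/T (Tv); 18:T/C (Ti); 21:A/G (Ti); 22:G/A (Ti); 25:C/T (Ti).
Of the 7 differences, 6 transitions and 1 transversion, so the answer is 6.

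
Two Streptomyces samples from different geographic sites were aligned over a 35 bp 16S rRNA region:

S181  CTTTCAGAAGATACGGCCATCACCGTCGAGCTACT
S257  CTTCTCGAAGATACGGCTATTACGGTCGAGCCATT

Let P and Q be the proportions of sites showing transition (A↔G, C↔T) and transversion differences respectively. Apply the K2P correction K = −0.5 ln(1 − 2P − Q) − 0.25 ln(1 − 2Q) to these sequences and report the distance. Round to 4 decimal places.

0.2858

The sequences differ at positions 4 (T/C, transition), 5 (C/T, transition), 6 (A/C, transversion), 18 (C/T, transition), 21 (C/T, transition), 24 (C/G, transversion), 32 (T/C, transition), 34 (C/T, transition).
Of the 8 differences, 6 transitions and 2 transversions over 35 sites: P = 6/35 = 0.171429, Q = 2/35 = 0.057143.
d = −0.5·ln(0.599999) − 0.25·ln(0.885714) = −0.5·(-0.510827) − 0.25·(-0.121361) = 0.2858.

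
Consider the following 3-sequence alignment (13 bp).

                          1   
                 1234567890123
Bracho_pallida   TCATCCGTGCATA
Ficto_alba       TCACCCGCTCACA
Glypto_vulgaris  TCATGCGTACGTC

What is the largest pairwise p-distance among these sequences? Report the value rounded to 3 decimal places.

Pairwise Hamming distances:
  Bracho_pallida vs Ficto_alba: 4
  Bracho_pallida vs Glypto_vulgaris: 4
  Ficto_alba vs Glypto_vulgaris: 7
The largest is 7 mismatches, between Ficto_alba and Glypto_vulgaris; p = 7/13 = 0.538.

0.538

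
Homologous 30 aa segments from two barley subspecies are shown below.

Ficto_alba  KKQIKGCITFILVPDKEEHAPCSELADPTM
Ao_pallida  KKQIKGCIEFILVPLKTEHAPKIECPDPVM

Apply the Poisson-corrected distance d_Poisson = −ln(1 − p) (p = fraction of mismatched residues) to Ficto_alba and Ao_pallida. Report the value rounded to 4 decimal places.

0.3102

Differing sites — 9:T/E; 15:D/L; 17:E/T; 22:C/K; 23:S/I; 25:L/C; 26:A/P; 29:T/V.
p = 8/30 = 0.266667.
d = −ln(1 − 0.266667) = −ln(0.733333) = 0.3102.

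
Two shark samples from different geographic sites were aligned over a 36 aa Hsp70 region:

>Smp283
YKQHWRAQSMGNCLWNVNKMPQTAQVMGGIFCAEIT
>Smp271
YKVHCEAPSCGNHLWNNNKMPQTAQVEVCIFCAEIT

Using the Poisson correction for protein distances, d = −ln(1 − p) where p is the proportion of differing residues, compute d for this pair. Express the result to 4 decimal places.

0.3254

The sequences differ at positions 3 (Q/V), 5 (W/C), 6 (R/E), 8 (Q/P), 10 (M/C), 13 (C/H), 17 (V/N), 27 (M/E), 28 (G/V), 29 (G/C).
p = 10/36 = 0.277778.
d = −ln(1 − 0.277778) = −ln(0.722222) = 0.3254.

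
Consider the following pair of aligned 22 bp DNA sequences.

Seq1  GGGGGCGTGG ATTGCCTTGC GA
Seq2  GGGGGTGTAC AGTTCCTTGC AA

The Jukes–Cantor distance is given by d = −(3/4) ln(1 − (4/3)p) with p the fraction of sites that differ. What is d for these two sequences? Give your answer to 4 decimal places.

0.3390

Differing sites — 6:C/T; 9:G/A; 10:G/C; 12:T/G; 14:G/T; 21:G/A.
p = 6/22 = 0.272727.
d = −0.75 · ln(1 − (4/3)·0.272727) = −0.75 · ln(0.636364) = −0.75 · (-0.451985) = 0.3390.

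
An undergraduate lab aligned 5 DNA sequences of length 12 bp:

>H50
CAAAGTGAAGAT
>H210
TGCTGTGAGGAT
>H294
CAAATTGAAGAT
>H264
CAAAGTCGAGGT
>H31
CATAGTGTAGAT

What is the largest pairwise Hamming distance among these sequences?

Pairwise Hamming distances:
  H50 vs H210: 5
  H50 vs H294: 1
  H50 vs H264: 3
  H50 vs H31: 2
  H210 vs H294: 6
  H210 vs H264: 8
  H210 vs H31: 6
  H294 vs H264: 4
  H294 vs H31: 3
  H264 vs H31: 4
The largest is 8, between H210 and H264.

8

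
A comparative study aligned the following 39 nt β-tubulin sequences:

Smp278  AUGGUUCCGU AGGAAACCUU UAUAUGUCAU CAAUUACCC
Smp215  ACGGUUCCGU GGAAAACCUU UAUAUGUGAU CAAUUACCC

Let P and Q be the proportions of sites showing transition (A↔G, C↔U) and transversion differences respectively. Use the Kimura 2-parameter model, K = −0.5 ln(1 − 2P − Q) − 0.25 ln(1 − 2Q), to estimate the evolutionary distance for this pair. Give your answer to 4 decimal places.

The sequences differ at positions 2 (U/C, transition), 11 (A/G, transition), 13 (G/A, transition), 28 (C/G, transversion).
Of the 4 differences, 3 transitions and 1 transversion over 39 sites: P = 3/39 = 0.076923, Q = 1/39 = 0.025641.
d = −0.5·ln(0.820513) − 0.25·ln(0.948718) = −0.5·(-0.197826) − 0.25·(-0.052644) = 0.1121.

0.1121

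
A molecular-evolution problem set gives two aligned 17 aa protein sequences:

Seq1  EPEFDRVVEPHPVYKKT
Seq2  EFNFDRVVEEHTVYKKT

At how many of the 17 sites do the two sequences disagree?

4

Mismatches occur at site 2 (P→F), site 3 (E→N), site 10 (P→E), site 12 (P→T).
That gives 4 mismatches out of 17 aligned sites, so the Hamming distance is 4.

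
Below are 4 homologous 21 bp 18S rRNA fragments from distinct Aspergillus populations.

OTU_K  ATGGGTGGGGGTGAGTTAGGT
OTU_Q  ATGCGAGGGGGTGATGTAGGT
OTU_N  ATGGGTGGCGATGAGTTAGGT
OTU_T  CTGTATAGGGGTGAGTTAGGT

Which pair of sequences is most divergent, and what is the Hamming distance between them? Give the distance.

7

Pairwise Hamming distances:
  OTU_K vs OTU_Q: 4
  OTU_K vs OTU_N: 2
  OTU_K vs OTU_T: 4
  OTU_Q vs OTU_N: 6
  OTU_Q vs OTU_T: 7
  OTU_N vs OTU_T: 6
The largest is 7, between OTU_Q and OTU_T.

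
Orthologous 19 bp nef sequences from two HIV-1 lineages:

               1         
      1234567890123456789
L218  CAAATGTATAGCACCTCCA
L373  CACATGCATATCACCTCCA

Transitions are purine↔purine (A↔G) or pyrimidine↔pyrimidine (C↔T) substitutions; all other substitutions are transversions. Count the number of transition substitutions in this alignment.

1

The sequences differ at positions 3 (A/C, transversion), 7 (T/C, transition), 11 (G/T, transversion).
Of the 3 differences, 1 transition and 2 transversions, so the answer is 1.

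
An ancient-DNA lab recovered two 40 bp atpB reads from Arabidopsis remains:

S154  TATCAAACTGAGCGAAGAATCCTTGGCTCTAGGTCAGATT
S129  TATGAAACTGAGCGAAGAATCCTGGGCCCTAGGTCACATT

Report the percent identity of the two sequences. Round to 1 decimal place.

Differing sites — 4:C/G; 24:T/G; 28:T/C; 37:G/C.
36 of the 40 sites match, so the percent identity is 36/40 × 100 = 90.0%.

90.0%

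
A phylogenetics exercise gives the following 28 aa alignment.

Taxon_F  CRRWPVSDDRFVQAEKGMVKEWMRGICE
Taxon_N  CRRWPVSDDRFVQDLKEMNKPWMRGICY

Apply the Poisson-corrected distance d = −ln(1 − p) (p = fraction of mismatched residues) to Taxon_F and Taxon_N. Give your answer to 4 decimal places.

0.2412

The sequences differ at positions 14 (A/D), 15 (E/L), 17 (G/E), 19 (V/N), 21 (E/P), 28 (E/Y).
p = 6/28 = 0.214286.
d = −ln(1 − 0.214286) = −ln(0.785714) = 0.2412.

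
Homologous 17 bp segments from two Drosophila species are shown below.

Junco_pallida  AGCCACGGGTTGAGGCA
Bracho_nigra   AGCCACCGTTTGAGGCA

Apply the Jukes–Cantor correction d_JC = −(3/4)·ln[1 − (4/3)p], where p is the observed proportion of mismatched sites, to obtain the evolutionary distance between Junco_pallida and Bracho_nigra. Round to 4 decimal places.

Mismatches occur at site 7 (G↔C), site 9 (G↔T).
p = 2/17 = 0.117647.
d = −0.75 · ln(1 − (4/3)·0.117647) = −0.75 · ln(0.843137) = −0.75 · (-0.170626) = 0.1280.

0.1280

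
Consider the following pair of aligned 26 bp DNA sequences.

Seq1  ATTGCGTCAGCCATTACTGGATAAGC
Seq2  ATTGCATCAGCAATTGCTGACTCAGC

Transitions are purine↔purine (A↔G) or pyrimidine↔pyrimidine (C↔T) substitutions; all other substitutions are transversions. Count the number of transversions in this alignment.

Differing sites — 6:G/A (Ti); 12:C/A (Tv); 16:A/G (Ti); 20:G/A (Ti); 21:A/C (Tv); 23:A/C (Tv).
Of the 6 differences, 3 transitions and 3 transversions, so the answer is 3.

3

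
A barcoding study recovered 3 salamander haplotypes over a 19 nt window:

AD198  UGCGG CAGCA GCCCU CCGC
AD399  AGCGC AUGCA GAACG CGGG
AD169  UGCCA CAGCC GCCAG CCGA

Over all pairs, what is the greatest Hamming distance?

11

Pairwise Hamming distances:
  AD198 vs AD399: 9
  AD198 vs AD169: 6
  AD399 vs AD169: 11
The largest is 11, between AD399 and AD169.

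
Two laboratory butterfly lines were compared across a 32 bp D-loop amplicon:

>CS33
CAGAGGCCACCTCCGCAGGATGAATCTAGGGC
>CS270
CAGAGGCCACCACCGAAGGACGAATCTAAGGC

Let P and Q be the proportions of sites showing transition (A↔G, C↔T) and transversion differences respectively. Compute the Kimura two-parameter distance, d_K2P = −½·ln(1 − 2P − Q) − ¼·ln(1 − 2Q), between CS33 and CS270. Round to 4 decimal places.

Mismatches occur at site 12 (T→A, transversion), site 16 (C→A, transversion), site 21 (T→C, transition), site 29 (G→A, transition).
Of the 4 differences, 2 transitions and 2 transversions over 32 sites: P = 2/32 = 0.062500, Q = 2/32 = 0.062500.
d = −0.5·ln(0.812500) − 0.25·ln(0.875000) = −0.5·(-0.207639) − 0.25·(-0.133531) = 0.1372.

0.1372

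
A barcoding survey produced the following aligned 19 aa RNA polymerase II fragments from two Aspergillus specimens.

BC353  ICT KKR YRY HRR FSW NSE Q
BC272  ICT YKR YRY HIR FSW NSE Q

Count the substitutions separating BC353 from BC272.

2

Mismatches occur at site 4 (K→Y), site 11 (R→I).
That gives 2 mismatches out of 19 aligned sites, so the Hamming distance is 2.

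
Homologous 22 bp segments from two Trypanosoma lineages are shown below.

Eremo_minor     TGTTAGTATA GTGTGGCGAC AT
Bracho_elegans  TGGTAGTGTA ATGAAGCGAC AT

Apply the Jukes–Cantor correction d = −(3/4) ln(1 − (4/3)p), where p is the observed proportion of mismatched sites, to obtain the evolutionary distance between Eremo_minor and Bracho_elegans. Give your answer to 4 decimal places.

0.2708

The sequences differ at positions 3 (T/G), 8 (A/G), 11 (G/A), 14 (T/A), 15 (G/A).
p = 5/22 = 0.227273.
d = −0.75 · ln(1 − (4/3)·0.227273) = −0.75 · ln(0.696969) = −0.75 · (-0.361014) = 0.2708.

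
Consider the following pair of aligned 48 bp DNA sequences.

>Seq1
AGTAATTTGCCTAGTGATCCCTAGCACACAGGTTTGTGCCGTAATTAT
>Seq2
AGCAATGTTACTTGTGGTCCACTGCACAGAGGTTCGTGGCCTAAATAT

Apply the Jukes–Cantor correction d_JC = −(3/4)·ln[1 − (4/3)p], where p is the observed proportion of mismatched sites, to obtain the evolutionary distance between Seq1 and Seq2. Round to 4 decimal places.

0.3694

Mismatches occur at site 3 (T↔C), site 7 (T↔G), site 9 (G↔T), site 10 (C↔A), site 13 (A↔T), site 17 (A↔G), site 21 (C↔A), site 22 (T↔C), site 23 (A↔T), site 29 (C↔G), site 35 (T↔C), site 39 (C↔G), site 41 (G↔C), site 45 (T↔A).
p = 14/48 = 0.291667.
d = −0.75 · ln(1 − (4/3)·0.291667) = −0.75 · ln(0.611111) = −0.75 · (-0.492477) = 0.3694.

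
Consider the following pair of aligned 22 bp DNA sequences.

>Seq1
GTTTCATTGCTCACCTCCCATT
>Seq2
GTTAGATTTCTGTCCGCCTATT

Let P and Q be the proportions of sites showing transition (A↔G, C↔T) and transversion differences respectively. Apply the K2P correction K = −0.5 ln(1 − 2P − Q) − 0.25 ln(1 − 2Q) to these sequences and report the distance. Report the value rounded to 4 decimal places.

0.4231

The sequences differ at positions 4 (T/A, transversion), 5 (C/G, transversion), 9 (G/T, transversion), 12 (C/G, transversion), 13 (A/T, transversion), 16 (T/G, transversion), 19 (C/T, transition).
Of the 7 differences, 1 transition and 6 transversions over 22 sites: P = 1/22 = 0.045455, Q = 6/22 = 0.272727.
d = −0.5·ln(0.636363) − 0.25·ln(0.454546) = −0.5·(-0.451986) − 0.25·(-0.788456) = 0.4231.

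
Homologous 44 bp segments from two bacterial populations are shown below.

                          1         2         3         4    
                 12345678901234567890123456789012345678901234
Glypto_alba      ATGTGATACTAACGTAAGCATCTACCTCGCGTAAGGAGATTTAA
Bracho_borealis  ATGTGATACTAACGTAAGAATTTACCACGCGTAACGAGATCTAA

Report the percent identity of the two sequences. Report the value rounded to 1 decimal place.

88.6%

Mismatches occur at site 19 (C↔A), site 22 (C↔T), site 27 (T↔A), site 35 (G↔C), site 41 (T↔C).
39 of the 44 sites match, so the percent identity is 39/44 × 100 = 88.6%.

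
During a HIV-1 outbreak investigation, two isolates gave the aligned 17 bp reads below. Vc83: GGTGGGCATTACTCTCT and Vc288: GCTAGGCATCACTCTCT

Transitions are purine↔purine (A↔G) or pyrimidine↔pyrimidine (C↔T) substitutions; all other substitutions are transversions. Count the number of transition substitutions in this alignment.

The sequences differ at positions 2 (G/C, transversion), 4 (G/A, transition), 10 (T/C, transition).
Of the 3 differences, 2 transitions and 1 transversion, so the answer is 2.

2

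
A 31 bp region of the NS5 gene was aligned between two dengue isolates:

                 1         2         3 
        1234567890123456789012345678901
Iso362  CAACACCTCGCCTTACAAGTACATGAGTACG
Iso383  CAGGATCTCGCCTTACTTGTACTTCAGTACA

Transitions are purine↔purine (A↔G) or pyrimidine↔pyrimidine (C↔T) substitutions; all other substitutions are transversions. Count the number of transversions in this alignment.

Differing sites — 3:A/G (Ti); 4:C/G (Tv); 6:C/T (Ti); 17:A/T (Tv); 18:A/T (Tv); 23:A/T (Tv); 25:G/C (Tv); 31:G/A (Ti).
Of the 8 differences, 3 transitions and 5 transversions, so the answer is 5.

5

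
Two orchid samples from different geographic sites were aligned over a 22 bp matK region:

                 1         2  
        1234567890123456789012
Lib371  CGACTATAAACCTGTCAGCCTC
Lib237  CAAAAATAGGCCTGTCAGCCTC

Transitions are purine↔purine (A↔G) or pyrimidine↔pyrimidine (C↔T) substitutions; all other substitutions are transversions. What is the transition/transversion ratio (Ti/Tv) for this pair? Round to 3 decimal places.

Mismatches occur at site 2 (G/A, transition), site 4 (C/A, transversion), site 5 (T/A, transversion), site 9 (A/G, transition), site 10 (A/G, transition).
Of the 5 differences, 3 transitions and 2 transversions, so Ti/Tv = 3/2 = 1.500.

1.500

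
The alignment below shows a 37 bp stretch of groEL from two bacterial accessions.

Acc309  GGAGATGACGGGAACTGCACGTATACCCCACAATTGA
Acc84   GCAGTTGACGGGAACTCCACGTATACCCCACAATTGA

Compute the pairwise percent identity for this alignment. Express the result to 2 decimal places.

The sequences differ at positions 2 (G/C), 5 (A/T), 17 (G/C).
34 of the 37 sites match, so the percent identity is 34/37 × 100 = 91.89%.

91.89%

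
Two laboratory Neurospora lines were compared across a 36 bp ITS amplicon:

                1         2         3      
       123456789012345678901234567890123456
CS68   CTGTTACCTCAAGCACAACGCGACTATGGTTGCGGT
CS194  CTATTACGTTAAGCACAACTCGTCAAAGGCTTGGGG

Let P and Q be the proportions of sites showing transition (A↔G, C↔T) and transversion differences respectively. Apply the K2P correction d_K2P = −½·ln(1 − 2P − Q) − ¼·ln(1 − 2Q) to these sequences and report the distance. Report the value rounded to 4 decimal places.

0.3932

Differing sites — 3:G/A (Ti); 8:C/G (Tv); 10:C/T (Ti); 20:G/T (Tv); 23:A/T (Tv); 25:T/A (Tv); 27:T/A (Tv); 30:T/C (Ti); 32:G/T (Tv); 33:C/G (Tv); 36:T/G (Tv).
Of the 11 differences, 3 transitions and 8 transversions over 36 sites: P = 3/36 = 0.083333, Q = 8/36 = 0.222222.
d = −0.5·ln(0.611112) − 0.25·ln(0.555556) = −0.5·(-0.492475) − 0.25·(-0.587786) = 0.3932.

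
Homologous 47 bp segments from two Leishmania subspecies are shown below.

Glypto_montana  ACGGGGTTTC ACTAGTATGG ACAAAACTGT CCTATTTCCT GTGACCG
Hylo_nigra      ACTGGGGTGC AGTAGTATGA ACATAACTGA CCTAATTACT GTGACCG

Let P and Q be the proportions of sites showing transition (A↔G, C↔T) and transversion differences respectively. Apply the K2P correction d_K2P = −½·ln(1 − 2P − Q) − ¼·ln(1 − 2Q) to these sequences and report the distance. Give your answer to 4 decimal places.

Differing sites — 3:G/T (Tv); 7:T/G (Tv); 9:T/G (Tv); 12:C/G (Tv); 20:G/A (Ti); 24:A/T (Tv); 30:T/A (Tv); 35:T/A (Tv); 38:C/A (Tv).
Of the 9 differences, 1 transition and 8 transversions over 47 sites: P = 1/47 = 0.021277, Q = 8/47 = 0.170213.
d = −0.5·ln(0.787233) − 0.25·ln(0.659574) = −0.5·(-0.239231) − 0.25·(-0.416161) = 0.2237.

0.2237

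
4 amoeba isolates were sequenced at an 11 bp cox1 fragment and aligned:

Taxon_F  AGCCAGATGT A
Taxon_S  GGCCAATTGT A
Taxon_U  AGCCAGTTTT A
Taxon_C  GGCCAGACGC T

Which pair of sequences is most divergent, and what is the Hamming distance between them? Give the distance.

6

Pairwise Hamming distances:
  Taxon_F vs Taxon_S: 3
  Taxon_F vs Taxon_U: 2
  Taxon_F vs Taxon_C: 4
  Taxon_S vs Taxon_U: 3
  Taxon_S vs Taxon_C: 5
  Taxon_U vs Taxon_C: 6
The largest is 6, between Taxon_U and Taxon_C.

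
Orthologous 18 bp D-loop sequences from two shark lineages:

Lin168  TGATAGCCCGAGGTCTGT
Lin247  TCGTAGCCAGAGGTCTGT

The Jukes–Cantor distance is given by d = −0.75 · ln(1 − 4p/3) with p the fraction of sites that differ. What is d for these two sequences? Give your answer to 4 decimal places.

0.1885

Mismatches occur at site 2 (G→C), site 3 (A→G), site 9 (C→A).
p = 3/18 = 0.166667.
d = −0.75 · ln(1 − (4/3)·0.166667) = −0.75 · ln(0.777777) = −0.75 · (-0.251315) = 0.1885.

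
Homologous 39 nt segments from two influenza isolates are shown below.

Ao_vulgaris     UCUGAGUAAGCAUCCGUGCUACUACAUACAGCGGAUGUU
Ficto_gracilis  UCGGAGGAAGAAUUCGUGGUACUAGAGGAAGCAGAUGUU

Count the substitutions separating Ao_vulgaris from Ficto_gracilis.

Mismatches occur at site 3 (U↔G), site 7 (U↔G), site 11 (C↔A), site 14 (C↔U), site 19 (C↔G), site 25 (C↔G), site 27 (U↔G), site 28 (A↔G), site 29 (C↔A), site 33 (G↔A).
That gives 10 mismatches out of 39 aligned sites, so the Hamming distance is 10.

10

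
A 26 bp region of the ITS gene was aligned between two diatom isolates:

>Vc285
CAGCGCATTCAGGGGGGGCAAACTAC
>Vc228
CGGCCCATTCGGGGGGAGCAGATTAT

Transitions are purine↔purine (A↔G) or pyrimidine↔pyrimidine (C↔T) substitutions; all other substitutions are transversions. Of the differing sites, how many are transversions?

1

Mismatches occur at site 2 (A↔G, transition), site 5 (G↔C, transversion), site 11 (A↔G, transition), site 17 (G↔A, transition), site 21 (A↔G, transition), site 23 (C↔T, transition), site 26 (C↔T, transition).
Of the 7 differences, 6 transitions and 1 transversion, so the answer is 1.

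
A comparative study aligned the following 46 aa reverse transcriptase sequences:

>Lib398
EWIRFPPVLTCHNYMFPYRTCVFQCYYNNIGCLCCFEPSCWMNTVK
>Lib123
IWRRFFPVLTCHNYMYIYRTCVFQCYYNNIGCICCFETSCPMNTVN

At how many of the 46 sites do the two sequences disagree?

Mismatches occur at site 1 (E↔I), site 3 (I↔R), site 6 (P↔F), site 16 (F↔Y), site 17 (P↔I), site 33 (L↔I), site 38 (P↔T), site 41 (W↔P), site 46 (K↔N).
That gives 9 mismatches out of 46 aligned sites, so the Hamming distance is 9.

9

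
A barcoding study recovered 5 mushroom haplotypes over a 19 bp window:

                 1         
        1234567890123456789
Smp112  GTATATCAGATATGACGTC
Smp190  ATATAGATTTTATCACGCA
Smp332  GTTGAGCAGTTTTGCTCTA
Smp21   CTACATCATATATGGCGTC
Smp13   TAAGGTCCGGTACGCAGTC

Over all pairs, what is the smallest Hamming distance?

Pairwise Hamming distances:
  Smp112 vs Smp190: 9
  Smp112 vs Smp332: 9
  Smp112 vs Smp21: 4
  Smp112 vs Smp13: 9
  Smp190 vs Smp332: 12
  Smp190 vs Smp21: 10
  Smp190 vs Smp13: 15
  Smp332 vs Smp21: 11
  Smp332 vs Smp13: 12
  Smp21 vs Smp13: 10
The smallest is 4, between Smp112 and Smp21.

4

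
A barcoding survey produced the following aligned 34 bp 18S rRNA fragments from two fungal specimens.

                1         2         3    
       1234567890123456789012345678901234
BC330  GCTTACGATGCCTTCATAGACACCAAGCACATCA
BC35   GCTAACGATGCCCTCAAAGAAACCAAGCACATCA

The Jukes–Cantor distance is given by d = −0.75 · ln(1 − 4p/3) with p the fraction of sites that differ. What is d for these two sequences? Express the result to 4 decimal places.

The sequences differ at positions 4 (T/A), 13 (T/C), 17 (T/A), 21 (C/A).
p = 4/34 = 0.117647.
d = −0.75 · ln(1 − (4/3)·0.117647) = −0.75 · ln(0.843137) = −0.75 · (-0.170626) = 0.1280.

0.1280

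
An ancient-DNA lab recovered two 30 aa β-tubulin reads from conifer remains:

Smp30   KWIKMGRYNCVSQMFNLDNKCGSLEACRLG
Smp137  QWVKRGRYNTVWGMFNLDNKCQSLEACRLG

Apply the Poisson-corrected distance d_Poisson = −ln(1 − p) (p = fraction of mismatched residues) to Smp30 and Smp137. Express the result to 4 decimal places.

0.2657

Mismatches occur at site 1 (K↔Q), site 3 (I↔V), site 5 (M↔R), site 10 (C↔T), site 12 (S↔W), site 13 (Q↔G), site 22 (G↔Q).
p = 7/30 = 0.233333.
d = −ln(1 − 0.233333) = −ln(0.766667) = 0.2657.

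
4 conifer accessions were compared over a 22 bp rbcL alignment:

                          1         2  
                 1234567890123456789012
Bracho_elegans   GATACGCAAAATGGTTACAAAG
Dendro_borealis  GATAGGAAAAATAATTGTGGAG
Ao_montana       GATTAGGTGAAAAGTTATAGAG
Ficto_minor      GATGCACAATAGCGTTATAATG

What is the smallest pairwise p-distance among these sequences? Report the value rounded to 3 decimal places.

0.318

Pairwise Hamming distances:
  Bracho_elegans vs Dendro_borealis: 8
  Bracho_elegans vs Ao_montana: 9
  Bracho_elegans vs Ficto_minor: 7
  Dendro_borealis vs Ao_montana: 9
  Dendro_borealis vs Ficto_minor: 12
  Ao_montana vs Ficto_minor: 11
The smallest is 7 mismatches, between Bracho_elegans and Ficto_minor; p = 7/22 = 0.318.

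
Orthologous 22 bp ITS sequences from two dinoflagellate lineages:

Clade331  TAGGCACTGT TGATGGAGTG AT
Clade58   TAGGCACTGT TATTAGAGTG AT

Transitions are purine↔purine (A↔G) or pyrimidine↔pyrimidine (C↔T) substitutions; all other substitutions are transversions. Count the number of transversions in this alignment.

The sequences differ at positions 12 (G/A, transition), 13 (A/T, transversion), 15 (G/A, transition).
Of the 3 differences, 2 transitions and 1 transversion, so the answer is 1.

1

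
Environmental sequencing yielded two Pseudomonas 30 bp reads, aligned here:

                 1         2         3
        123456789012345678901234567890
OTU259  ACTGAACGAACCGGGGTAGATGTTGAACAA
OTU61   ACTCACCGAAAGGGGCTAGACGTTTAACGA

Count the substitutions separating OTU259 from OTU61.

8

Mismatches occur at site 4 (G/C), site 6 (A/C), site 11 (C/A), site 12 (C/G), site 16 (G/C), site 21 (T/C), site 25 (G/T), site 29 (A/G).
That gives 8 mismatches out of 30 aligned sites, so the Hamming distance is 8.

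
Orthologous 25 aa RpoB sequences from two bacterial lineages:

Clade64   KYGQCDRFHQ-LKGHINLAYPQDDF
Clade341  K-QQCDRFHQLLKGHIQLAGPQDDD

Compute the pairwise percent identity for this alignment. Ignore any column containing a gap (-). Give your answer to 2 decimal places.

82.61%

Excluding the 2 gap columns leaves 23 comparable sites.
The sequences differ at positions 3 (G/Q), 17 (N/Q), 20 (Y/G), 25 (F/D).
19 of the 23 comparable sites match, so the percent identity is 19/23 × 100 = 82.61%.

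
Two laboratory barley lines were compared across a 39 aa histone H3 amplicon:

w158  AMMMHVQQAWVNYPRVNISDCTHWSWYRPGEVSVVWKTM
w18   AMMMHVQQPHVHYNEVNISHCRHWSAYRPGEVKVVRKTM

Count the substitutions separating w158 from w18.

10

Mismatches occur at site 9 (A↔P), site 10 (W↔H), site 12 (N↔H), site 14 (P↔N), site 15 (R↔E), site 20 (D↔H), site 22 (T↔R), site 26 (W↔A), site 33 (S↔K), site 36 (W↔R).
That gives 10 mismatches out of 39 aligned sites, so the Hamming distance is 10.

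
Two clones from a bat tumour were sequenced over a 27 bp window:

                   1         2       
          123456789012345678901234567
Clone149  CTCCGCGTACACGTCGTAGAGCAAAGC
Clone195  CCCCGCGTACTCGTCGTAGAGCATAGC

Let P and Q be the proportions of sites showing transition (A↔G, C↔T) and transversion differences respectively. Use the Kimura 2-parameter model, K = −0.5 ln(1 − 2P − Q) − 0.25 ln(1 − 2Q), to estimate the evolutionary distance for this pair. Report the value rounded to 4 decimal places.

Mismatches occur at site 2 (T→C, transition), site 11 (A→T, transversion), site 24 (A→T, transversion).
Of the 3 differences, 1 transition and 2 transversions over 27 sites: P = 1/27 = 0.037037, Q = 2/27 = 0.074074.
d = −0.5·ln(0.851852) − 0.25·ln(0.851852) = −0.5·(-0.160342) − 0.25·(-0.160342) = 0.1203.

0.1203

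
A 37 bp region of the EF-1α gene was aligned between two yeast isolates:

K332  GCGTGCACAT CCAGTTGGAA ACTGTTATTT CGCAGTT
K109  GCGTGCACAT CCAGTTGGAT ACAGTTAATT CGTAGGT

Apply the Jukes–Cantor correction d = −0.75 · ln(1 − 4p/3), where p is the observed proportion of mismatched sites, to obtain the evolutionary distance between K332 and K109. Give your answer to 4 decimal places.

0.1490

The sequences differ at positions 20 (A/T), 23 (T/A), 28 (T/A), 33 (C/T), 36 (T/G).
p = 5/37 = 0.135135.
d = −0.75 · ln(1 − (4/3)·0.135135) = −0.75 · ln(0.819820) = −0.75 · (-0.198670) = 0.1490.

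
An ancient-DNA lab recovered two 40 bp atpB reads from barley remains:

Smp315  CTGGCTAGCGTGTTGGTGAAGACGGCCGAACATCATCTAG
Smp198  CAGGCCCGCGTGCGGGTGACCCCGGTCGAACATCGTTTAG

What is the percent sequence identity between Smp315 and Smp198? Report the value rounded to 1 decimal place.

The sequences differ at positions 2 (T/A), 6 (T/C), 7 (A/C), 13 (T/C), 14 (T/G), 20 (A/C), 21 (G/C), 22 (A/C), 26 (C/T), 35 (A/G), 37 (C/T).
29 of the 40 sites match, so the percent identity is 29/40 × 100 = 72.5%.

72.5%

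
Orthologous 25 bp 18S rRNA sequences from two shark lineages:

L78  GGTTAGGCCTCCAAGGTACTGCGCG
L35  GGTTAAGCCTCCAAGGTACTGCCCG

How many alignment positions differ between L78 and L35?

Mismatches occur at site 6 (G↔A), site 23 (G↔C).
That gives 2 mismatches out of 25 aligned sites, so the Hamming distance is 2.

2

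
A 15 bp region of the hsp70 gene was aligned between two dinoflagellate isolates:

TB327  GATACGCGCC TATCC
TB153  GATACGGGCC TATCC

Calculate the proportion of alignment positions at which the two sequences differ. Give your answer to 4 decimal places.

0.0667

Differing sites — 7:C/G.
There are 1 differences over 15 sites, so p = 1/15 = 0.0667.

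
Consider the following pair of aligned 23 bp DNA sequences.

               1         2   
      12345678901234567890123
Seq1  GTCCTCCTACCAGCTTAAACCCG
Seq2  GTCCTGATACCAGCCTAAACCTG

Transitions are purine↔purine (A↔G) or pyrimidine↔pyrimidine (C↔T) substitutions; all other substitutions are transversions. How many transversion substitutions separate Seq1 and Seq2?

2

The sequences differ at positions 6 (C/G, transversion), 7 (C/A, transversion), 15 (T/C, transition), 22 (C/T, transition).
Of the 4 differences, 2 transitions and 2 transversions, so the answer is 2.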